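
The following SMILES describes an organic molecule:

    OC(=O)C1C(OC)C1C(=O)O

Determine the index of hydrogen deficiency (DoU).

3

Degree of unsaturation = (number of rings) + (number of π bonds).
Ring closures in the SMILES: 1.
π bonds: 2 double bonds (each 1 DoU) → 2 DoU from unsaturation.
Total DoU = 1 + 2 = 3.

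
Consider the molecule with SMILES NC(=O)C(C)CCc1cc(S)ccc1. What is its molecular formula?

Walk through each heavy atom and fill implicit hydrogens from standard valence (C 4, N 3, O 2, S 2, halogen 1); for lowercase aromatic atoms, an aromatic c carries 1 H when it has two neighbours and 0 H with three, and aromatic n carries 0 H:
  atom 1: N, bond orders sum to 1 (valence 3) → 2 H
  atom 2: C, bond orders sum to 4 (valence 4) → 0 H
  atom 3: O, bond orders sum to 2 (valence 2) → 0 H
  atom 4: C, bond orders sum to 3 (valence 4) → 1 H
  atom 5: C, bond orders sum to 1 (valence 4) → 3 H
  atom 6: C, bond orders sum to 2 (valence 4) → 2 H
  atom 7: C, bond orders sum to 2 (valence 4) → 2 H
  atom 8: aromatic c, 3 neighbours → 0 H
  atom 9: aromatic c, 2 neighbours → 1 H
  atom 10: aromatic c, 3 neighbours → 0 H
  atom 11: S, bond orders sum to 1 (valence 2) → 1 H
  atom 12: aromatic c, 2 neighbours → 1 H
  atom 13: aromatic c, 2 neighbours → 1 H
  atom 14: aromatic c, 2 neighbours → 1 H
Totals → C:11, H:15, N:1, O:1, S:1.

C11H15NOS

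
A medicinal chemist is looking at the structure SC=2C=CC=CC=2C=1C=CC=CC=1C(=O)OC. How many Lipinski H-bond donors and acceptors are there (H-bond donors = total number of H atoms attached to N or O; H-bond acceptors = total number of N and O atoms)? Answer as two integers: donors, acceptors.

0, 2

Donors: find every N or O and count the H atoms it carries.
  atom 15 (O): bond orders sum to 2 → 0 H
  atom 16 (O): bond orders sum to 2 → 0 H
Lipinski HBD = 0.
Acceptors: N atoms = 0, O atoms = 2 → HBA = 2.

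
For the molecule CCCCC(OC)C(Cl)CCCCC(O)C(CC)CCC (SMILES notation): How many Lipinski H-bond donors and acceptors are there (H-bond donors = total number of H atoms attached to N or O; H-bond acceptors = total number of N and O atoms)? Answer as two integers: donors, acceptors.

1, 2

Donors: find every N or O and count the H atoms it carries.
  atom 6 (O): bond orders sum to 2 → 0 H
  atom 15 (O): bond orders sum to 1 → 1 H
Lipinski HBD = 1.
Acceptors: N atoms = 0, O atoms = 2 → HBA = 2.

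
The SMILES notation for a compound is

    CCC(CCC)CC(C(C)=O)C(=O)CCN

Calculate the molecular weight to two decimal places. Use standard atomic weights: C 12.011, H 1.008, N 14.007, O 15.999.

227.35 g/mol

First, the molecular formula is C13H25NO2 (counting implicit H from valence).
  C: 13 × 12.011 = 156.143
  H: 25 × 1.008 = 25.200
  N: 1 × 14.007 = 14.007
  O: 2 × 15.999 = 31.998
Sum: 13×12.011 + 25×1.008 + 1×14.007 + 2×15.999 = 227.348 → 227.35 g/mol.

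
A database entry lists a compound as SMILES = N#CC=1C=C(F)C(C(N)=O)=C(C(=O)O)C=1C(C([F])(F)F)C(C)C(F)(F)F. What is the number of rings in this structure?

In SMILES, each pair of matching ring-closure digits denotes one ring-closing bond; the number of such bonds equals the number of independent rings.
Ring-closure bonds here: 1.

1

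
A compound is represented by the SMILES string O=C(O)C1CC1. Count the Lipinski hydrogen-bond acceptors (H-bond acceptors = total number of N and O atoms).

N atoms: 0; O atoms: 2.
Lipinski HBA = 0 + 2 = 2.

2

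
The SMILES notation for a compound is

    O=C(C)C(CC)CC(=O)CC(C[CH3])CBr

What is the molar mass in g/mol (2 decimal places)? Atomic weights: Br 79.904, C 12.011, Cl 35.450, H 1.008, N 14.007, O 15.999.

First, the molecular formula is C12H21BrO2 (counting implicit H from valence).
  Br: 1 × 79.904 = 79.904
  C: 12 × 12.011 = 144.132
  H: 21 × 1.008 = 21.168
  O: 2 × 15.999 = 31.998
Sum: 1×79.904 + 12×12.011 + 21×1.008 + 2×15.999 = 277.202 → 277.20 g/mol.

277.20 g/mol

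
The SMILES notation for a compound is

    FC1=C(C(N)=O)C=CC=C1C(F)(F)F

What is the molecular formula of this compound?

Walk through each heavy atom and fill implicit hydrogens from standard valence (C 4, N 3, O 2, S 2, halogen 1):
  atom 1: F (halogen, monovalent) → 0 H
  atom 2: C, bond orders sum to 4 (valence 4) → 0 H
  atom 3: C, bond orders sum to 4 (valence 4) → 0 H
  atom 4: C, bond orders sum to 4 (valence 4) → 0 H
  atom 5: N, bond orders sum to 1 (valence 3) → 2 H
  atom 6: O, bond orders sum to 2 (valence 2) → 0 H
  atom 7: C, bond orders sum to 3 (valence 4) → 1 H
  atom 8: C, bond orders sum to 3 (valence 4) → 1 H
  atom 9: C, bond orders sum to 3 (valence 4) → 1 H
  atom 10: C, bond orders sum to 4 (valence 4) → 0 H
  atom 11: C, bond orders sum to 4 (valence 4) → 0 H
  atom 12: F (halogen, monovalent) → 0 H
  atom 13: F (halogen, monovalent) → 0 H
  atom 14: F (halogen, monovalent) → 0 H
Totals → C:8, H:5, F:4, N:1, O:1.
In Hill order: C8H5F4NO.

C8H5F4NO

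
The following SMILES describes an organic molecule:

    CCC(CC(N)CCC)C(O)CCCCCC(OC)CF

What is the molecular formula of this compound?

C17H36FNO2

Walk through each heavy atom and fill implicit hydrogens from standard valence (C 4, N 3, O 2, S 2, halogen 1):
  atom 1: C, bond orders sum to 1 (valence 4) → 3 H
  atom 2: C, bond orders sum to 2 (valence 4) → 2 H
  atom 3: C, bond orders sum to 3 (valence 4) → 1 H
  atom 4: C, bond orders sum to 2 (valence 4) → 2 H
  atom 5: C, bond orders sum to 3 (valence 4) → 1 H
  atom 6: N, bond orders sum to 1 (valence 3) → 2 H
  atom 7: C, bond orders sum to 2 (valence 4) → 2 H
  atom 8: C, bond orders sum to 2 (valence 4) → 2 H
  atom 9: C, bond orders sum to 1 (valence 4) → 3 H
  atom 10: C, bond orders sum to 3 (valence 4) → 1 H
  atom 11: O, bond orders sum to 1 (valence 2) → 1 H
  atom 12: C, bond orders sum to 2 (valence 4) → 2 H
  atom 13: C, bond orders sum to 2 (valence 4) → 2 H
  atom 14: C, bond orders sum to 2 (valence 4) → 2 H
  atom 15: C, bond orders sum to 2 (valence 4) → 2 H
  atom 16: C, bond orders sum to 2 (valence 4) → 2 H
  atom 17: C, bond orders sum to 3 (valence 4) → 1 H
  atom 18: O, bond orders sum to 2 (valence 2) → 0 H
  atom 19: C, bond orders sum to 1 (valence 4) → 3 H
  atom 20: C, bond orders sum to 2 (valence 4) → 2 H
  atom 21: F (halogen, monovalent) → 0 H
Totals → C:17, H:36, F:1, N:1, O:2.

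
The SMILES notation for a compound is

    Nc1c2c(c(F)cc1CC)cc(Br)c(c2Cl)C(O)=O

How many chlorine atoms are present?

Scan the SMILES for Cl atoms (remember two-letter symbols like Cl and Br are single atoms).
Chlorine count: 1.

1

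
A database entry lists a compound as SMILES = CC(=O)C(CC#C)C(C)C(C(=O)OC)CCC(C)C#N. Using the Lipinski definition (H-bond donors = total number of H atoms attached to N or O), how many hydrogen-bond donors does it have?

0

Donors: find every N or O and count the H atoms it carries.
  atom 3 (O): bond orders sum to 2 → 0 H
  atom 12 (O): bond orders sum to 2 → 0 H
  atom 13 (O): bond orders sum to 2 → 0 H
  atom 20 (N): bond orders sum to 3 → 0 H
Lipinski HBD = 0.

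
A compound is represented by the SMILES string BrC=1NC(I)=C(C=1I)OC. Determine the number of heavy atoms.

10

Every atom symbol written in the SMILES (organic subset) is one heavy atom; implicit H are not written.
Heavy atoms by element → Br:1, C:5, I:2, N:1, O:1.
Total: 10.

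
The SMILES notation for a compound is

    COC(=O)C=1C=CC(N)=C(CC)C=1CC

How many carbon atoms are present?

Count every carbon token in the SMILES (each C, including those in ring-closure positions and inside branches).
Carbon count: 12.

12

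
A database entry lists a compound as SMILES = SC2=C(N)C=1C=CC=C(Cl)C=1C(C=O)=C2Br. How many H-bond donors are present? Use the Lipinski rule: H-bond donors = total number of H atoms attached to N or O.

2

Donors: find every N or O and count the H atoms it carries.
  atom 4 (N): bond orders sum to 1 → 2 H
  atom 14 (O): bond orders sum to 2 → 0 H
Lipinski HBD = 2.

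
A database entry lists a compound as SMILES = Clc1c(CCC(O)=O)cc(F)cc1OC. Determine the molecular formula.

C10H10ClFO3

Walk through each heavy atom and fill implicit hydrogens from standard valence (C 4, N 3, O 2, S 2, halogen 1); for lowercase aromatic atoms, an aromatic c carries 1 H when it has two neighbours and 0 H with three, and aromatic n carries 0 H:
  atom 1: Cl (halogen, monovalent) → 0 H
  atom 2: aromatic c, 3 neighbours → 0 H
  atom 3: aromatic c, 3 neighbours → 0 H
  atom 4: C, bond orders sum to 2 (valence 4) → 2 H
  atom 5: C, bond orders sum to 2 (valence 4) → 2 H
  atom 6: C, bond orders sum to 4 (valence 4) → 0 H
  atom 7: O, bond orders sum to 1 (valence 2) → 1 H
  atom 8: O, bond orders sum to 2 (valence 2) → 0 H
  atom 9: aromatic c, 2 neighbours → 1 H
  atom 10: aromatic c, 3 neighbours → 0 H
  atom 11: F (halogen, monovalent) → 0 H
  atom 12: aromatic c, 2 neighbours → 1 H
  atom 13: aromatic c, 3 neighbours → 0 H
  atom 14: O, bond orders sum to 2 (valence 2) → 0 H
  atom 15: C, bond orders sum to 1 (valence 4) → 3 H
Totals → C:10, H:10, Cl:1, F:1, O:3.
In Hill order: C10H10ClFO3.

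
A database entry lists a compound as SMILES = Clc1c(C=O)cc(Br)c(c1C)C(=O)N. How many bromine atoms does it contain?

Scan the SMILES for Br atoms (remember two-letter symbols like Cl and Br are single atoms).
Bromine count: 1.

1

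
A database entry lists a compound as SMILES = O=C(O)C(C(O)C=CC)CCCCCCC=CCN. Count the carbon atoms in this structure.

Count every carbon token in the SMILES (each C, including those in ring-closure positions and inside branches).
Carbon count: 15.

15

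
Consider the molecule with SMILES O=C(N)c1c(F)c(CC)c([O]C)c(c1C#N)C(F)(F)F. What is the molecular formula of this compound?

C12H10F4N2O2

Walk through each heavy atom and fill implicit hydrogens from standard valence (C 4, N 3, O 2, S 2, halogen 1); for lowercase aromatic atoms, an aromatic c carries 1 H when it has two neighbours and 0 H with three, and aromatic n carries 0 H:
  atom 1: O, bond orders sum to 2 (valence 2) → 0 H
  atom 2: C, bond orders sum to 4 (valence 4) → 0 H
  atom 3: N, bond orders sum to 1 (valence 3) → 2 H
  atom 4: aromatic c, 3 neighbours → 0 H
  atom 5: aromatic c, 3 neighbours → 0 H
  atom 6: F (halogen, monovalent) → 0 H
  atom 7: aromatic c, 3 neighbours → 0 H
  atom 8: C, bond orders sum to 2 (valence 4) → 2 H
  atom 9: C, bond orders sum to 1 (valence 4) → 3 H
  atom 10: aromatic c, 3 neighbours → 0 H
  atom 11: O with explicit H count 0
  atom 12: C, bond orders sum to 1 (valence 4) → 3 H
  atom 13: aromatic c, 3 neighbours → 0 H
  atom 14: aromatic c, 3 neighbours → 0 H
  atom 15: C, bond orders sum to 4 (valence 4) → 0 H
  atom 16: N, bond orders sum to 3 (valence 3) → 0 H
  atom 17: C, bond orders sum to 4 (valence 4) → 0 H
  atom 18: F (halogen, monovalent) → 0 H
  atom 19: F (halogen, monovalent) → 0 H
  atom 20: F (halogen, monovalent) → 0 H
Totals → C:12, H:10, F:4, N:2, O:2.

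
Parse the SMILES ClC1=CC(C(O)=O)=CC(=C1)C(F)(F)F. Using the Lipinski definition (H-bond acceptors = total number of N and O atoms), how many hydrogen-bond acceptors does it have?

N atoms: 0; O atoms: 2.
Lipinski HBA = 0 + 2 = 2.

2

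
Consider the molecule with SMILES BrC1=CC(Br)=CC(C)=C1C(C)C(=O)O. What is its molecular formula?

C10H10Br2O2

Walk through each heavy atom and fill implicit hydrogens from standard valence (C 4, N 3, O 2, S 2, halogen 1):
  atom 1: Br (halogen, monovalent) → 0 H
  atom 2: C, bond orders sum to 4 (valence 4) → 0 H
  atom 3: C, bond orders sum to 3 (valence 4) → 1 H
  atom 4: C, bond orders sum to 4 (valence 4) → 0 H
  atom 5: Br (halogen, monovalent) → 0 H
  atom 6: C, bond orders sum to 3 (valence 4) → 1 H
  atom 7: C, bond orders sum to 4 (valence 4) → 0 H
  atom 8: C, bond orders sum to 1 (valence 4) → 3 H
  atom 9: C, bond orders sum to 4 (valence 4) → 0 H
  atom 10: C, bond orders sum to 3 (valence 4) → 1 H
  atom 11: C, bond orders sum to 1 (valence 4) → 3 H
  atom 12: C, bond orders sum to 4 (valence 4) → 0 H
  atom 13: O, bond orders sum to 2 (valence 2) → 0 H
  atom 14: O, bond orders sum to 1 (valence 2) → 1 H
Totals → C:10, H:10, Br:2, O:2.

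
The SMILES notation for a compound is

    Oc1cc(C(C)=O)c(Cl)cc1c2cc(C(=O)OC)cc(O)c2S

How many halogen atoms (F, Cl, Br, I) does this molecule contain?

Halogen atoms appear at heavy-atom position 9 (1×Cl).
Other groups present: 1 ester, 2 hydroxyl, 1 ketone, 1 thiol.
Halogen count: 1.

1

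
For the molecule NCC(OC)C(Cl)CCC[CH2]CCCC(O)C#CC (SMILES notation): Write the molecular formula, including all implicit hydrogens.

Walk through each heavy atom and fill implicit hydrogens from standard valence (C 4, N 3, O 2, S 2, halogen 1):
  atom 1: N, bond orders sum to 1 (valence 3) → 2 H
  atom 2: C, bond orders sum to 2 (valence 4) → 2 H
  atom 3: C, bond orders sum to 3 (valence 4) → 1 H
  atom 4: O, bond orders sum to 2 (valence 2) → 0 H
  atom 5: C, bond orders sum to 1 (valence 4) → 3 H
  atom 6: C, bond orders sum to 3 (valence 4) → 1 H
  atom 7: Cl (halogen, monovalent) → 0 H
  atom 8: C, bond orders sum to 2 (valence 4) → 2 H
  atom 9: C, bond orders sum to 2 (valence 4) → 2 H
  atom 10: C, bond orders sum to 2 (valence 4) → 2 H
  atom 11: C with explicit H count 2
  atom 12: C, bond orders sum to 2 (valence 4) → 2 H
  atom 13: C, bond orders sum to 2 (valence 4) → 2 H
  atom 14: C, bond orders sum to 2 (valence 4) → 2 H
  atom 15: C, bond orders sum to 3 (valence 4) → 1 H
  atom 16: O, bond orders sum to 1 (valence 2) → 1 H
  atom 17: C, bond orders sum to 4 (valence 4) → 0 H
  atom 18: C, bond orders sum to 4 (valence 4) → 0 H
  atom 19: C, bond orders sum to 1 (valence 4) → 3 H
Totals → C:15, H:28, Cl:1, N:1, O:2.

C15H28ClNO2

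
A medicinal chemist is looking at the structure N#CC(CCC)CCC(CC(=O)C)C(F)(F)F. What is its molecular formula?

Walk through each heavy atom and fill implicit hydrogens from standard valence (C 4, N 3, O 2, S 2, halogen 1):
  atom 1: N, bond orders sum to 3 (valence 3) → 0 H
  atom 2: C, bond orders sum to 4 (valence 4) → 0 H
  atom 3: C, bond orders sum to 3 (valence 4) → 1 H
  atom 4: C, bond orders sum to 2 (valence 4) → 2 H
  atom 5: C, bond orders sum to 2 (valence 4) → 2 H
  atom 6: C, bond orders sum to 1 (valence 4) → 3 H
  atom 7: C, bond orders sum to 2 (valence 4) → 2 H
  atom 8: C, bond orders sum to 2 (valence 4) → 2 H
  atom 9: C, bond orders sum to 3 (valence 4) → 1 H
  atom 10: C, bond orders sum to 2 (valence 4) → 2 H
  atom 11: C, bond orders sum to 4 (valence 4) → 0 H
  atom 12: O, bond orders sum to 2 (valence 2) → 0 H
  atom 13: C, bond orders sum to 1 (valence 4) → 3 H
  atom 14: C, bond orders sum to 4 (valence 4) → 0 H
  atom 15: F (halogen, monovalent) → 0 H
  atom 16: F (halogen, monovalent) → 0 H
  atom 17: F (halogen, monovalent) → 0 H
Totals → C:12, H:18, F:3, N:1, O:1.
In Hill order: C12H18F3NO.

C12H18F3NO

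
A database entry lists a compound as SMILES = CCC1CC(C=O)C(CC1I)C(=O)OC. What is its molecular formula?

C11H17IO3

Walk through each heavy atom and fill implicit hydrogens from standard valence (C 4, N 3, O 2, S 2, halogen 1):
  atom 1: C, bond orders sum to 1 (valence 4) → 3 H
  atom 2: C, bond orders sum to 2 (valence 4) → 2 H
  atom 3: C, bond orders sum to 3 (valence 4) → 1 H
  atom 4: C, bond orders sum to 2 (valence 4) → 2 H
  atom 5: C, bond orders sum to 3 (valence 4) → 1 H
  atom 6: C, bond orders sum to 3 (valence 4) → 1 H
  atom 7: O, bond orders sum to 2 (valence 2) → 0 H
  atom 8: C, bond orders sum to 3 (valence 4) → 1 H
  atom 9: C, bond orders sum to 2 (valence 4) → 2 H
  atom 10: C, bond orders sum to 3 (valence 4) → 1 H
  atom 11: I (halogen, monovalent) → 0 H
  atom 12: C, bond orders sum to 4 (valence 4) → 0 H
  atom 13: O, bond orders sum to 2 (valence 2) → 0 H
  atom 14: O, bond orders sum to 2 (valence 2) → 0 H
  atom 15: C, bond orders sum to 1 (valence 4) → 3 H
Totals → C:11, H:17, I:1, O:3.
In Hill order: C11H17IO3.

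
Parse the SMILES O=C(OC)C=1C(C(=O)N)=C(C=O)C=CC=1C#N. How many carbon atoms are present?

Count every carbon token in the SMILES (each C, including those in ring-closure positions and inside branches).
Carbon count: 11.

11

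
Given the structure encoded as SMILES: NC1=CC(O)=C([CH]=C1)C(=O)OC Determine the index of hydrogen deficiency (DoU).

Degree of unsaturation = (number of rings) + (number of π bonds).
Ring closures in the SMILES: 1.
π bonds: 4 double bonds (each 1 DoU) → 4 DoU from unsaturation.
Total DoU = 1 + 4 = 5.

5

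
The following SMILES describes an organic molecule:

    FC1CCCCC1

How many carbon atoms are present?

6

Count every carbon token in the SMILES (each C, including those in ring-closure positions and inside branches).
Carbon count: 6.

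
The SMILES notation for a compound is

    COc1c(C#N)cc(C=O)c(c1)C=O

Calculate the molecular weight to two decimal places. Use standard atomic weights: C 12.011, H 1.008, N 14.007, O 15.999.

First, the molecular formula is C10H7NO3 (counting implicit H from valence).
  C: 10 × 12.011 = 120.110
  H: 7 × 1.008 = 7.056
  N: 1 × 14.007 = 14.007
  O: 3 × 15.999 = 47.997
Sum: 10×12.011 + 7×1.008 + 1×14.007 + 3×15.999 = 189.170 → 189.17 g/mol.

189.17 g/mol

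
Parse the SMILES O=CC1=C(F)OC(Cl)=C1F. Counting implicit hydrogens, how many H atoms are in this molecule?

1

Walk through each heavy atom and fill implicit hydrogens from standard valence (C 4, N 3, O 2, S 2, halogen 1):
  atom 1: O, bond orders sum to 2 (valence 2) → 0 H
  atom 2: C, bond orders sum to 3 (valence 4) → 1 H
  atom 3: C, bond orders sum to 4 (valence 4) → 0 H
  atom 4: C, bond orders sum to 4 (valence 4) → 0 H
  atom 5: F (halogen, monovalent) → 0 H
  atom 6: O, bond orders sum to 2 (valence 2) → 0 H
  atom 7: C, bond orders sum to 4 (valence 4) → 0 H
  atom 8: Cl (halogen, monovalent) → 0 H
  atom 9: C, bond orders sum to 4 (valence 4) → 0 H
  atom 10: F (halogen, monovalent) → 0 H
Total hydrogens: 1.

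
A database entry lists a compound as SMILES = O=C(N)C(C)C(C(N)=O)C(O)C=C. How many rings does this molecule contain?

0

In SMILES, each pair of matching ring-closure digits denotes one ring-closing bond; the number of such bonds equals the number of independent rings.
Ring-closure bonds here: 0.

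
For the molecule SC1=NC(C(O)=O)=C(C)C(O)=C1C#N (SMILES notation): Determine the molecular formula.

Walk through each heavy atom and fill implicit hydrogens from standard valence (C 4, N 3, O 2, S 2, halogen 1):
  atom 1: S, bond orders sum to 1 (valence 2) → 1 H
  atom 2: C, bond orders sum to 4 (valence 4) → 0 H
  atom 3: N, bond orders sum to 3 (valence 3) → 0 H
  atom 4: C, bond orders sum to 4 (valence 4) → 0 H
  atom 5: C, bond orders sum to 4 (valence 4) → 0 H
  atom 6: O, bond orders sum to 1 (valence 2) → 1 H
  atom 7: O, bond orders sum to 2 (valence 2) → 0 H
  atom 8: C, bond orders sum to 4 (valence 4) → 0 H
  atom 9: C, bond orders sum to 1 (valence 4) → 3 H
  atom 10: C, bond orders sum to 4 (valence 4) → 0 H
  atom 11: O, bond orders sum to 1 (valence 2) → 1 H
  atom 12: C, bond orders sum to 4 (valence 4) → 0 H
  atom 13: C, bond orders sum to 4 (valence 4) → 0 H
  atom 14: N, bond orders sum to 3 (valence 3) → 0 H
Totals → C:8, H:6, N:2, O:3, S:1.
In Hill order: C8H6N2O3S.

C8H6N2O3S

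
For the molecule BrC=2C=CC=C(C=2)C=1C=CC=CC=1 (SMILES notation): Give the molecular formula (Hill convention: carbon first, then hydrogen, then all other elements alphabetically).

C12H9Br

Walk through each heavy atom and fill implicit hydrogens from standard valence (C 4, N 3, O 2, S 2, halogen 1):
  atom 1: Br (halogen, monovalent) → 0 H
  atom 2: C, bond orders sum to 4 (valence 4) → 0 H
  atom 3: C, bond orders sum to 3 (valence 4) → 1 H
  atom 4: C, bond orders sum to 3 (valence 4) → 1 H
  atom 5: C, bond orders sum to 3 (valence 4) → 1 H
  atom 6: C, bond orders sum to 4 (valence 4) → 0 H
  atom 7: C, bond orders sum to 3 (valence 4) → 1 H
  atom 8: C, bond orders sum to 4 (valence 4) → 0 H
  atom 9: C, bond orders sum to 3 (valence 4) → 1 H
  atom 10: C, bond orders sum to 3 (valence 4) → 1 H
  atom 11: C, bond orders sum to 3 (valence 4) → 1 H
  atom 12: C, bond orders sum to 3 (valence 4) → 1 H
  atom 13: C, bond orders sum to 3 (valence 4) → 1 H
Totals → C:12, H:9, Br:1.
In Hill order: C12H9Br.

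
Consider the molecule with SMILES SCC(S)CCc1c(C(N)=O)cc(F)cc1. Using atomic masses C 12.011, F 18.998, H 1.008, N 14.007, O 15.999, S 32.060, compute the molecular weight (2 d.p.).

First, the molecular formula is C11H14FNOS2 (counting implicit H from valence).
  C: 11 × 12.011 = 132.121
  F: 1 × 18.998 = 18.998
  H: 14 × 1.008 = 14.112
  N: 1 × 14.007 = 14.007
  O: 1 × 15.999 = 15.999
  S: 2 × 32.060 = 64.120
Sum: 11×12.011 + 1×18.998 + 14×1.008 + 1×14.007 + 1×15.999 + 2×32.060 = 259.357 → 259.36 g/mol.

259.36 g/mol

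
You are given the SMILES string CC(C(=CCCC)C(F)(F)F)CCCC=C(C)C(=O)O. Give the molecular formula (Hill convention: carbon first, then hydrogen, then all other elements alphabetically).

C15H23F3O2

Walk through each heavy atom and fill implicit hydrogens from standard valence (C 4, N 3, O 2, S 2, halogen 1):
  atom 1: C, bond orders sum to 1 (valence 4) → 3 H
  atom 2: C, bond orders sum to 3 (valence 4) → 1 H
  atom 3: C, bond orders sum to 4 (valence 4) → 0 H
  atom 4: C, bond orders sum to 3 (valence 4) → 1 H
  atom 5: C, bond orders sum to 2 (valence 4) → 2 H
  atom 6: C, bond orders sum to 2 (valence 4) → 2 H
  atom 7: C, bond orders sum to 1 (valence 4) → 3 H
  atom 8: C, bond orders sum to 4 (valence 4) → 0 H
  atom 9: F (halogen, monovalent) → 0 H
  atom 10: F (halogen, monovalent) → 0 H
  atom 11: F (halogen, monovalent) → 0 H
  atom 12: C, bond orders sum to 2 (valence 4) → 2 H
  atom 13: C, bond orders sum to 2 (valence 4) → 2 H
  atom 14: C, bond orders sum to 2 (valence 4) → 2 H
  atom 15: C, bond orders sum to 3 (valence 4) → 1 H
  atom 16: C, bond orders sum to 4 (valence 4) → 0 H
  atom 17: C, bond orders sum to 1 (valence 4) → 3 H
  atom 18: C, bond orders sum to 4 (valence 4) → 0 H
  atom 19: O, bond orders sum to 2 (valence 2) → 0 H
  atom 20: O, bond orders sum to 1 (valence 2) → 1 H
Totals → C:15, H:23, F:3, O:2.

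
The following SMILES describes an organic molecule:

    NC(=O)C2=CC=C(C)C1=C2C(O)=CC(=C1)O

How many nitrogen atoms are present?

1

Scan the SMILES for N atoms (remember two-letter symbols like Cl and Br are single atoms).
Nitrogen count: 1.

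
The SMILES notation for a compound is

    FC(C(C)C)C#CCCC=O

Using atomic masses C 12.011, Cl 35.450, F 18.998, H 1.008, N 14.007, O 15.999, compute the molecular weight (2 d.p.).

First, the molecular formula is C9H13FO (counting implicit H from valence).
  C: 9 × 12.011 = 108.099
  F: 1 × 18.998 = 18.998
  H: 13 × 1.008 = 13.104
  O: 1 × 15.999 = 15.999
Sum: 9×12.011 + 1×18.998 + 13×1.008 + 1×15.999 = 156.200 → 156.20 g/mol.

156.20 g/mol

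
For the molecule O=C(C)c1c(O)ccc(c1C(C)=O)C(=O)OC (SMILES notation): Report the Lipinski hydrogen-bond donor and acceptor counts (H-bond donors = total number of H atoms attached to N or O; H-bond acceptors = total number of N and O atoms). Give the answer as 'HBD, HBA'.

Donors: find every N or O and count the H atoms it carries.
  atom 1 (O): bond orders sum to 2 → 0 H
  atom 6 (O): bond orders sum to 1 → 1 H
  atom 13 (O): bond orders sum to 2 → 0 H
  atom 15 (O): bond orders sum to 2 → 0 H
  atom 16 (O): bond orders sum to 2 → 0 H
Lipinski HBD = 1.
Acceptors: N atoms = 0, O atoms = 5 → HBA = 5.

1, 5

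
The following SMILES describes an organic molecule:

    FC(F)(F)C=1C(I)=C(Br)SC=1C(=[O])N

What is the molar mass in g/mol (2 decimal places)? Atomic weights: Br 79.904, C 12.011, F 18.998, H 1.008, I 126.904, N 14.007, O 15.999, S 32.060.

First, the molecular formula is C6H2BrF3INOS (counting implicit H from valence).
  Br: 1 × 79.904 = 79.904
  C: 6 × 12.011 = 72.066
  F: 3 × 18.998 = 56.994
  H: 2 × 1.008 = 2.016
  I: 1 × 126.904 = 126.904
  N: 1 × 14.007 = 14.007
  O: 1 × 15.999 = 15.999
  S: 1 × 32.060 = 32.060
Sum: 1×79.904 + 6×12.011 + 3×18.998 + 2×1.008 + 1×126.904 + 1×14.007 + 1×15.999 + 1×32.060 = 399.950 → 399.95 g/mol.

399.95 g/mol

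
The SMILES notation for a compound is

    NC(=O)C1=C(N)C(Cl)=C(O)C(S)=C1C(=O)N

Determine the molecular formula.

C8H8ClN3O3S

Walk through each heavy atom and fill implicit hydrogens from standard valence (C 4, N 3, O 2, S 2, halogen 1):
  atom 1: N, bond orders sum to 1 (valence 3) → 2 H
  atom 2: C, bond orders sum to 4 (valence 4) → 0 H
  atom 3: O, bond orders sum to 2 (valence 2) → 0 H
  atom 4: C, bond orders sum to 4 (valence 4) → 0 H
  atom 5: C, bond orders sum to 4 (valence 4) → 0 H
  atom 6: N, bond orders sum to 1 (valence 3) → 2 H
  atom 7: C, bond orders sum to 4 (valence 4) → 0 H
  atom 8: Cl (halogen, monovalent) → 0 H
  atom 9: C, bond orders sum to 4 (valence 4) → 0 H
  atom 10: O, bond orders sum to 1 (valence 2) → 1 H
  atom 11: C, bond orders sum to 4 (valence 4) → 0 H
  atom 12: S, bond orders sum to 1 (valence 2) → 1 H
  atom 13: C, bond orders sum to 4 (valence 4) → 0 H
  atom 14: C, bond orders sum to 4 (valence 4) → 0 H
  atom 15: O, bond orders sum to 2 (valence 2) → 0 H
  atom 16: N, bond orders sum to 1 (valence 3) → 2 H
Totals → C:8, H:8, Cl:1, N:3, O:3, S:1.
In Hill order: C8H8ClN3O3S.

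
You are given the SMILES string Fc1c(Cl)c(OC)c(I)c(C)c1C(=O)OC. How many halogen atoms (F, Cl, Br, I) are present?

3

Halogen atoms appear at heavy-atom positions 1, 4, 9 (1×Cl, 1×F, 1×I).
Other groups present: 1 ester, 1 ether.
Halogen count: 3.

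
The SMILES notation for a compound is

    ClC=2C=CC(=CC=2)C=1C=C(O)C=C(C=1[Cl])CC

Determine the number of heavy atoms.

17

Every atom symbol written in the SMILES (organic subset) is one heavy atom; implicit H are not written.
Heavy atoms by element → C:14, Cl:2, O:1.
Total: 17.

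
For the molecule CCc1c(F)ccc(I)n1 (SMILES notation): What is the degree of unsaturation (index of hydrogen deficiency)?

4

Molecular formula: C7H7FIN.
DoU = (2C + 2 + N − H − X) / 2, where X is the halogen count and O/S are ignored.
    = (2·7 + 2 + 1 − 7 − 2) / 2 = 8 / 2 = 4.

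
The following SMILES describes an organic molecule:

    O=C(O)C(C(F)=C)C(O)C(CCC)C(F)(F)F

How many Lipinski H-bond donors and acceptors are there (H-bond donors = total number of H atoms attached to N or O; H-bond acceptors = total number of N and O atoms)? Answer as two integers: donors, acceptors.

2, 3

Donors: find every N or O and count the H atoms it carries.
  atom 1 (O): bond orders sum to 2 → 0 H
  atom 3 (O): bond orders sum to 1 → 1 H
  atom 9 (O): bond orders sum to 1 → 1 H
Lipinski HBD = 2.
Acceptors: N atoms = 0, O atoms = 3 → HBA = 3.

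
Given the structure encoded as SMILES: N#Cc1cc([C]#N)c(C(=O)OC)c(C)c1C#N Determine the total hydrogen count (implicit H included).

7

Walk through each heavy atom and fill implicit hydrogens from standard valence (C 4, N 3, O 2, S 2, halogen 1); for lowercase aromatic atoms, an aromatic c carries 1 H when it has two neighbours and 0 H with three, and aromatic n carries 0 H:
  atom 1: N, bond orders sum to 3 (valence 3) → 0 H
  atom 2: C, bond orders sum to 4 (valence 4) → 0 H
  atom 3: aromatic c, 3 neighbours → 0 H
  atom 4: aromatic c, 2 neighbours → 1 H
  atom 5: aromatic c, 3 neighbours → 0 H
  atom 6: C with explicit H count 0
  atom 7: N, bond orders sum to 3 (valence 3) → 0 H
  atom 8: aromatic c, 3 neighbours → 0 H
  atom 9: C, bond orders sum to 4 (valence 4) → 0 H
  atom 10: O, bond orders sum to 2 (valence 2) → 0 H
  atom 11: O, bond orders sum to 2 (valence 2) → 0 H
  atom 12: C, bond orders sum to 1 (valence 4) → 3 H
  atom 13: aromatic c, 3 neighbours → 0 H
  atom 14: C, bond orders sum to 1 (valence 4) → 3 H
  atom 15: aromatic c, 3 neighbours → 0 H
  atom 16: C, bond orders sum to 4 (valence 4) → 0 H
  atom 17: N, bond orders sum to 3 (valence 3) → 0 H
Total hydrogens: 7.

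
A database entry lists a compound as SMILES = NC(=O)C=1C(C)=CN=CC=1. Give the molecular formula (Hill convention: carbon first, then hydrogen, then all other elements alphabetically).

C7H8N2O

Walk through each heavy atom and fill implicit hydrogens from standard valence (C 4, N 3, O 2, S 2, halogen 1):
  atom 1: N, bond orders sum to 1 (valence 3) → 2 H
  atom 2: C, bond orders sum to 4 (valence 4) → 0 H
  atom 3: O, bond orders sum to 2 (valence 2) → 0 H
  atom 4: C, bond orders sum to 4 (valence 4) → 0 H
  atom 5: C, bond orders sum to 4 (valence 4) → 0 H
  atom 6: C, bond orders sum to 1 (valence 4) → 3 H
  atom 7: C, bond orders sum to 3 (valence 4) → 1 H
  atom 8: N, bond orders sum to 3 (valence 3) → 0 H
  atom 9: C, bond orders sum to 3 (valence 4) → 1 H
  atom 10: C, bond orders sum to 3 (valence 4) → 1 H
Totals → C:7, H:8, N:2, O:1.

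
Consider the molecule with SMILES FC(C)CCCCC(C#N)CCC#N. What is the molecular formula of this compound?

Walk through each heavy atom and fill implicit hydrogens from standard valence (C 4, N 3, O 2, S 2, halogen 1):
  atom 1: F (halogen, monovalent) → 0 H
  atom 2: C, bond orders sum to 3 (valence 4) → 1 H
  atom 3: C, bond orders sum to 1 (valence 4) → 3 H
  atom 4: C, bond orders sum to 2 (valence 4) → 2 H
  atom 5: C, bond orders sum to 2 (valence 4) → 2 H
  atom 6: C, bond orders sum to 2 (valence 4) → 2 H
  atom 7: C, bond orders sum to 2 (valence 4) → 2 H
  atom 8: C, bond orders sum to 3 (valence 4) → 1 H
  atom 9: C, bond orders sum to 4 (valence 4) → 0 H
  atom 10: N, bond orders sum to 3 (valence 3) → 0 H
  atom 11: C, bond orders sum to 2 (valence 4) → 2 H
  atom 12: C, bond orders sum to 2 (valence 4) → 2 H
  atom 13: C, bond orders sum to 4 (valence 4) → 0 H
  atom 14: N, bond orders sum to 3 (valence 3) → 0 H
Totals → C:11, H:17, F:1, N:2.
In Hill order: C11H17FN2.

C11H17FN2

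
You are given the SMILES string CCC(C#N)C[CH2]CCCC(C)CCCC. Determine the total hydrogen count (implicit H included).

Walk through each heavy atom and fill implicit hydrogens from standard valence (C 4, N 3, O 2, S 2, halogen 1):
  atom 1: C, bond orders sum to 1 (valence 4) → 3 H
  atom 2: C, bond orders sum to 2 (valence 4) → 2 H
  atom 3: C, bond orders sum to 3 (valence 4) → 1 H
  atom 4: C, bond orders sum to 4 (valence 4) → 0 H
  atom 5: N, bond orders sum to 3 (valence 3) → 0 H
  atom 6: C, bond orders sum to 2 (valence 4) → 2 H
  atom 7: C with explicit H count 2
  atom 8: C, bond orders sum to 2 (valence 4) → 2 H
  atom 9: C, bond orders sum to 2 (valence 4) → 2 H
  atom 10: C, bond orders sum to 2 (valence 4) → 2 H
  atom 11: C, bond orders sum to 3 (valence 4) → 1 H
  atom 12: C, bond orders sum to 1 (valence 4) → 3 H
  atom 13: C, bond orders sum to 2 (valence 4) → 2 H
  atom 14: C, bond orders sum to 2 (valence 4) → 2 H
  atom 15: C, bond orders sum to 2 (valence 4) → 2 H
  atom 16: C, bond orders sum to 1 (valence 4) → 3 H
Total hydrogens: 29.

29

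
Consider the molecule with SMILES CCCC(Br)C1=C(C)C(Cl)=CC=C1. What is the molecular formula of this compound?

C11H14BrCl

Walk through each heavy atom and fill implicit hydrogens from standard valence (C 4, N 3, O 2, S 2, halogen 1):
  atom 1: C, bond orders sum to 1 (valence 4) → 3 H
  atom 2: C, bond orders sum to 2 (valence 4) → 2 H
  atom 3: C, bond orders sum to 2 (valence 4) → 2 H
  atom 4: C, bond orders sum to 3 (valence 4) → 1 H
  atom 5: Br (halogen, monovalent) → 0 H
  atom 6: C, bond orders sum to 4 (valence 4) → 0 H
  atom 7: C, bond orders sum to 4 (valence 4) → 0 H
  atom 8: C, bond orders sum to 1 (valence 4) → 3 H
  atom 9: C, bond orders sum to 4 (valence 4) → 0 H
  atom 10: Cl (halogen, monovalent) → 0 H
  atom 11: C, bond orders sum to 3 (valence 4) → 1 H
  atom 12: C, bond orders sum to 3 (valence 4) → 1 H
  atom 13: C, bond orders sum to 3 (valence 4) → 1 H
Totals → C:11, H:14, Br:1, Cl:1.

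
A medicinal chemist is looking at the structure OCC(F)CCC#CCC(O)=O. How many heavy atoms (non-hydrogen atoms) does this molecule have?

12

Every atom symbol written in the SMILES (organic subset) is one heavy atom; implicit H are not written.
Heavy atoms by element → C:8, F:1, O:3.
Total: 12.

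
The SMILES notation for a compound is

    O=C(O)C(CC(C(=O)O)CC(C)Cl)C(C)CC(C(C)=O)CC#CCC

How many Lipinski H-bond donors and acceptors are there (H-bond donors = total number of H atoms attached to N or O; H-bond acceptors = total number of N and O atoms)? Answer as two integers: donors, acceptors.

2, 5

Donors: find every N or O and count the H atoms it carries.
  atom 1 (O): bond orders sum to 2 → 0 H
  atom 3 (O): bond orders sum to 1 → 1 H
  atom 8 (O): bond orders sum to 2 → 0 H
  atom 9 (O): bond orders sum to 1 → 1 H
  atom 20 (O): bond orders sum to 2 → 0 H
Lipinski HBD = 2.
Acceptors: N atoms = 0, O atoms = 5 → HBA = 5.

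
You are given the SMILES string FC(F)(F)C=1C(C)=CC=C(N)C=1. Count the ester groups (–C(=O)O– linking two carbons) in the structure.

0

Scan the SMILES for the ester motif — none present.
Groups that are present: 1 primary amine.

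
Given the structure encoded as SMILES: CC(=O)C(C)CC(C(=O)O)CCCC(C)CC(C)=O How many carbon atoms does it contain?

Count every carbon token in the SMILES (each C, including those in ring-closure positions and inside branches).
Carbon count: 15.

15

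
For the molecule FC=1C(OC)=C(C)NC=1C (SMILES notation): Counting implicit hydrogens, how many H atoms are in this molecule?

Walk through each heavy atom and fill implicit hydrogens from standard valence (C 4, N 3, O 2, S 2, halogen 1):
  atom 1: F (halogen, monovalent) → 0 H
  atom 2: C, bond orders sum to 4 (valence 4) → 0 H
  atom 3: C, bond orders sum to 4 (valence 4) → 0 H
  atom 4: O, bond orders sum to 2 (valence 2) → 0 H
  atom 5: C, bond orders sum to 1 (valence 4) → 3 H
  atom 6: C, bond orders sum to 4 (valence 4) → 0 H
  atom 7: C, bond orders sum to 1 (valence 4) → 3 H
  atom 8: N, bond orders sum to 2 (valence 3) → 1 H
  atom 9: C, bond orders sum to 4 (valence 4) → 0 H
  atom 10: C, bond orders sum to 1 (valence 4) → 3 H
Total hydrogens: 10.

10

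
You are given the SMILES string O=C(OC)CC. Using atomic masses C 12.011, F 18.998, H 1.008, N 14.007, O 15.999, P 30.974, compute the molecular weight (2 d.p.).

88.11 g/mol

First, the molecular formula is C4H8O2 (counting implicit H from valence).
  C: 4 × 12.011 = 48.044
  H: 8 × 1.008 = 8.064
  O: 2 × 15.999 = 31.998
Sum: 4×12.011 + 8×1.008 + 2×15.999 = 88.106 → 88.11 g/mol.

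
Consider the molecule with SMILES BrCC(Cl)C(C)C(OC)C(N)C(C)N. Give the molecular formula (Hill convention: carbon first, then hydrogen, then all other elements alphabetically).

C9H20BrClN2O

Walk through each heavy atom and fill implicit hydrogens from standard valence (C 4, N 3, O 2, S 2, halogen 1):
  atom 1: Br (halogen, monovalent) → 0 H
  atom 2: C, bond orders sum to 2 (valence 4) → 2 H
  atom 3: C, bond orders sum to 3 (valence 4) → 1 H
  atom 4: Cl (halogen, monovalent) → 0 H
  atom 5: C, bond orders sum to 3 (valence 4) → 1 H
  atom 6: C, bond orders sum to 1 (valence 4) → 3 H
  atom 7: C, bond orders sum to 3 (valence 4) → 1 H
  atom 8: O, bond orders sum to 2 (valence 2) → 0 H
  atom 9: C, bond orders sum to 1 (valence 4) → 3 H
  atom 10: C, bond orders sum to 3 (valence 4) → 1 H
  atom 11: N, bond orders sum to 1 (valence 3) → 2 H
  atom 12: C, bond orders sum to 3 (valence 4) → 1 H
  atom 13: C, bond orders sum to 1 (valence 4) → 3 H
  atom 14: N, bond orders sum to 1 (valence 3) → 2 H
Totals → C:9, H:20, Br:1, Cl:1, N:2, O:1.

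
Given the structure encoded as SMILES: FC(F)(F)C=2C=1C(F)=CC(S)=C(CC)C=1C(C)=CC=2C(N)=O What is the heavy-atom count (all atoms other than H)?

22

Every atom symbol written in the SMILES (organic subset) is one heavy atom; implicit H are not written.
Heavy atoms by element → C:15, F:4, N:1, O:1, S:1.
Total: 22.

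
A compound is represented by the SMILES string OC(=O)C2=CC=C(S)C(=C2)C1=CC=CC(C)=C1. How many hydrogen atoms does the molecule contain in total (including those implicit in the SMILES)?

12

Walk through each heavy atom and fill implicit hydrogens from standard valence (C 4, N 3, O 2, S 2, halogen 1):
  atom 1: O, bond orders sum to 1 (valence 2) → 1 H
  atom 2: C, bond orders sum to 4 (valence 4) → 0 H
  atom 3: O, bond orders sum to 2 (valence 2) → 0 H
  atom 4: C, bond orders sum to 4 (valence 4) → 0 H
  atom 5: C, bond orders sum to 3 (valence 4) → 1 H
  atom 6: C, bond orders sum to 3 (valence 4) → 1 H
  atom 7: C, bond orders sum to 4 (valence 4) → 0 H
  atom 8: S, bond orders sum to 1 (valence 2) → 1 H
  atom 9: C, bond orders sum to 4 (valence 4) → 0 H
  atom 10: C, bond orders sum to 3 (valence 4) → 1 H
  atom 11: C, bond orders sum to 4 (valence 4) → 0 H
  atom 12: C, bond orders sum to 3 (valence 4) → 1 H
  atom 13: C, bond orders sum to 3 (valence 4) → 1 H
  atom 14: C, bond orders sum to 3 (valence 4) → 1 H
  atom 15: C, bond orders sum to 4 (valence 4) → 0 H
  atom 16: C, bond orders sum to 1 (valence 4) → 3 H
  atom 17: C, bond orders sum to 3 (valence 4) → 1 H
Total hydrogens: 12.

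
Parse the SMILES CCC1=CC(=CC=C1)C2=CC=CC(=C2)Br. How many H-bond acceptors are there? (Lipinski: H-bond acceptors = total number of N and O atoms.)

0

N atoms: 0; O atoms: 0.
Lipinski HBA = 0 + 0 = 0.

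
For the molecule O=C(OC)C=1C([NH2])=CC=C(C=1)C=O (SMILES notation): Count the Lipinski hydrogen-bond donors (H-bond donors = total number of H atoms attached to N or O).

2

Donors: find every N or O and count the H atoms it carries.
  atom 1 (O): bond orders sum to 2 → 0 H
  atom 3 (O): bond orders sum to 2 → 0 H
  atom 7 (N): bond orders sum to 1 → 2 H
  atom 13 (O): bond orders sum to 2 → 0 H
Lipinski HBD = 2.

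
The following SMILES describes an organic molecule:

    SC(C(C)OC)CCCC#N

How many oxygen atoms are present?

1

Scan the SMILES for O atoms (remember two-letter symbols like Cl and Br are single atoms).
Oxygen count: 1.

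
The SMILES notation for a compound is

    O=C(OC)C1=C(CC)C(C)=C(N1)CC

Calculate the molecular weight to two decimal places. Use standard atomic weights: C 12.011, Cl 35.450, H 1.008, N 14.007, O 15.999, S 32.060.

195.26 g/mol

First, the molecular formula is C11H17NO2 (counting implicit H from valence).
  C: 11 × 12.011 = 132.121
  H: 17 × 1.008 = 17.136
  N: 1 × 14.007 = 14.007
  O: 2 × 15.999 = 31.998
Sum: 11×12.011 + 17×1.008 + 1×14.007 + 2×15.999 = 195.262 → 195.26 g/mol.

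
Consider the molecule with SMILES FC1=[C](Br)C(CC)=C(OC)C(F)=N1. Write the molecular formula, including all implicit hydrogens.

Walk through each heavy atom and fill implicit hydrogens from standard valence (C 4, N 3, O 2, S 2, halogen 1):
  atom 1: F (halogen, monovalent) → 0 H
  atom 2: C, bond orders sum to 4 (valence 4) → 0 H
  atom 3: C with explicit H count 0
  atom 4: Br (halogen, monovalent) → 0 H
  atom 5: C, bond orders sum to 4 (valence 4) → 0 H
  atom 6: C, bond orders sum to 2 (valence 4) → 2 H
  atom 7: C, bond orders sum to 1 (valence 4) → 3 H
  atom 8: C, bond orders sum to 4 (valence 4) → 0 H
  atom 9: O, bond orders sum to 2 (valence 2) → 0 H
  atom 10: C, bond orders sum to 1 (valence 4) → 3 H
  atom 11: C, bond orders sum to 4 (valence 4) → 0 H
  atom 12: F (halogen, monovalent) → 0 H
  atom 13: N, bond orders sum to 3 (valence 3) → 0 H
Totals → C:8, H:8, Br:1, F:2, N:1, O:1.

C8H8BrF2NO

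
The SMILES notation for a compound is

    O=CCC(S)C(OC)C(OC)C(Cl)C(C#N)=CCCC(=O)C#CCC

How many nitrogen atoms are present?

1

Scan the SMILES for N atoms (remember two-letter symbols like Cl and Br are single atoms).
Nitrogen count: 1.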